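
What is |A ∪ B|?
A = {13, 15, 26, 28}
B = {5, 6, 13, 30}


Set A = {13, 15, 26, 28}, |A| = 4
Set B = {5, 6, 13, 30}, |B| = 4
A ∩ B = {13}, |A ∩ B| = 1
|A ∪ B| = |A| + |B| - |A ∩ B| = 4 + 4 - 1 = 7

7


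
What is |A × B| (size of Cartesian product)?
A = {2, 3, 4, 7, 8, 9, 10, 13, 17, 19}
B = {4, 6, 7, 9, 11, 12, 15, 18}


Set A = {2, 3, 4, 7, 8, 9, 10, 13, 17, 19} has 10 elements.
Set B = {4, 6, 7, 9, 11, 12, 15, 18} has 8 elements.
|A × B| = |A| × |B| = 10 × 8 = 80

80


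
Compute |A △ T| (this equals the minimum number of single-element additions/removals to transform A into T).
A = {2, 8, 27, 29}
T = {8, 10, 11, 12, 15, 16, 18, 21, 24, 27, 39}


Set A = {2, 8, 27, 29}
Set T = {8, 10, 11, 12, 15, 16, 18, 21, 24, 27, 39}
Elements to remove from A (in A, not in T): {2, 29} → 2 removals
Elements to add to A (in T, not in A): {10, 11, 12, 15, 16, 18, 21, 24, 39} → 9 additions
Total edits = 2 + 9 = 11

11


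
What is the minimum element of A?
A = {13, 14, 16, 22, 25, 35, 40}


Set A = {13, 14, 16, 22, 25, 35, 40}
Elements in ascending order: 13, 14, 16, 22, 25, 35, 40
The smallest element is 13.

13


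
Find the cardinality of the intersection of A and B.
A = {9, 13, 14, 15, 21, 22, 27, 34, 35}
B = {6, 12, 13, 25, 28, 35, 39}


Set A = {9, 13, 14, 15, 21, 22, 27, 34, 35}
Set B = {6, 12, 13, 25, 28, 35, 39}
A ∩ B = {13, 35}
|A ∩ B| = 2

2


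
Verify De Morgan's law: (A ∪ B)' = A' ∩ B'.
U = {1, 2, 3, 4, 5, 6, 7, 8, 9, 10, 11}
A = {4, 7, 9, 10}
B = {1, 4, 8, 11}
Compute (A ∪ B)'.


U = {1, 2, 3, 4, 5, 6, 7, 8, 9, 10, 11}
A = {4, 7, 9, 10}, B = {1, 4, 8, 11}
A ∪ B = {1, 4, 7, 8, 9, 10, 11}
(A ∪ B)' = U \ (A ∪ B) = {2, 3, 5, 6}
Verification via A' ∩ B': A' = {1, 2, 3, 5, 6, 8, 11}, B' = {2, 3, 5, 6, 7, 9, 10}
A' ∩ B' = {2, 3, 5, 6} ✓

{2, 3, 5, 6}


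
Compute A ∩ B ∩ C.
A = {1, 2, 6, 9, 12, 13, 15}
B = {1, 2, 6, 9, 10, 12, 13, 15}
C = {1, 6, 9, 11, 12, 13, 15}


Set A = {1, 2, 6, 9, 12, 13, 15}
Set B = {1, 2, 6, 9, 10, 12, 13, 15}
Set C = {1, 6, 9, 11, 12, 13, 15}
First, A ∩ B = {1, 2, 6, 9, 12, 13, 15}
Then, (A ∩ B) ∩ C = {1, 6, 9, 12, 13, 15}

{1, 6, 9, 12, 13, 15}


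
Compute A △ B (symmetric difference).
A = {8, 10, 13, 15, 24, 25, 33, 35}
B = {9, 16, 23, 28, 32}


Set A = {8, 10, 13, 15, 24, 25, 33, 35}
Set B = {9, 16, 23, 28, 32}
A △ B = (A \ B) ∪ (B \ A)
Elements in A but not B: {8, 10, 13, 15, 24, 25, 33, 35}
Elements in B but not A: {9, 16, 23, 28, 32}
A △ B = {8, 9, 10, 13, 15, 16, 23, 24, 25, 28, 32, 33, 35}

{8, 9, 10, 13, 15, 16, 23, 24, 25, 28, 32, 33, 35}


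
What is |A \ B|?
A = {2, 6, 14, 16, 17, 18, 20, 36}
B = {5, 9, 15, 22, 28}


Set A = {2, 6, 14, 16, 17, 18, 20, 36}
Set B = {5, 9, 15, 22, 28}
A \ B = {2, 6, 14, 16, 17, 18, 20, 36}
|A \ B| = 8

8


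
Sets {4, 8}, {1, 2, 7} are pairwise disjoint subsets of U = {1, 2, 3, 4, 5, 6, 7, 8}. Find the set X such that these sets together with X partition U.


U = {1, 2, 3, 4, 5, 6, 7, 8}
Shown blocks: {4, 8}, {1, 2, 7}
A partition's blocks are pairwise disjoint and cover U, so the missing block = U \ (union of shown blocks).
Union of shown blocks: {1, 2, 4, 7, 8}
Missing block = U \ (union) = {3, 5, 6}

{3, 5, 6}


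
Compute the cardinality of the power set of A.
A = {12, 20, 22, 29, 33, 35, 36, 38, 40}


Set A = {12, 20, 22, 29, 33, 35, 36, 38, 40}
|A| = 9
The power set P(A) contains all subsets of A.
|P(A)| = 2^|A| = 2^9 = 512

512


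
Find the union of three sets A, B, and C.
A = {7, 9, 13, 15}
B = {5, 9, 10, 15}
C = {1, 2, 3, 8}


Set A = {7, 9, 13, 15}
Set B = {5, 9, 10, 15}
Set C = {1, 2, 3, 8}
First, A ∪ B = {5, 7, 9, 10, 13, 15}
Then, (A ∪ B) ∪ C = {1, 2, 3, 5, 7, 8, 9, 10, 13, 15}

{1, 2, 3, 5, 7, 8, 9, 10, 13, 15}


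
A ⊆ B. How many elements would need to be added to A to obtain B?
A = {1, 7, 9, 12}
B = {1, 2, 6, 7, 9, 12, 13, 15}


Set A = {1, 7, 9, 12}, |A| = 4
Set B = {1, 2, 6, 7, 9, 12, 13, 15}, |B| = 8
Since A ⊆ B: B \ A = {2, 6, 13, 15}
|B| - |A| = 8 - 4 = 4

4


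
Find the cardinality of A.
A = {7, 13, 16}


Set A = {7, 13, 16}
Listing elements: 7, 13, 16
Counting: 3 elements
|A| = 3

3


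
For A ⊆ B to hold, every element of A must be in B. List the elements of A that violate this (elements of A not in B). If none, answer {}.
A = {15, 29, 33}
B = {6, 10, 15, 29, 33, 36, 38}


Set A = {15, 29, 33}
Set B = {6, 10, 15, 29, 33, 36, 38}
Check each element of A against B:
15 ∈ B, 29 ∈ B, 33 ∈ B
Elements of A not in B: {}

{}


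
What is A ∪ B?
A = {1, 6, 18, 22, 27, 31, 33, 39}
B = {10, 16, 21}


Set A = {1, 6, 18, 22, 27, 31, 33, 39}
Set B = {10, 16, 21}
A ∪ B includes all elements in either set.
Elements from A: {1, 6, 18, 22, 27, 31, 33, 39}
Elements from B not already included: {10, 16, 21}
A ∪ B = {1, 6, 10, 16, 18, 21, 22, 27, 31, 33, 39}

{1, 6, 10, 16, 18, 21, 22, 27, 31, 33, 39}


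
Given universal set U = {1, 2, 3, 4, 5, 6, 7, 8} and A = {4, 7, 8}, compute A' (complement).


Universal set U = {1, 2, 3, 4, 5, 6, 7, 8}
Set A = {4, 7, 8}
A' = U \ A = elements in U but not in A
Checking each element of U:
1 (not in A, include), 2 (not in A, include), 3 (not in A, include), 4 (in A, exclude), 5 (not in A, include), 6 (not in A, include), 7 (in A, exclude), 8 (in A, exclude)
A' = {1, 2, 3, 5, 6}

{1, 2, 3, 5, 6}


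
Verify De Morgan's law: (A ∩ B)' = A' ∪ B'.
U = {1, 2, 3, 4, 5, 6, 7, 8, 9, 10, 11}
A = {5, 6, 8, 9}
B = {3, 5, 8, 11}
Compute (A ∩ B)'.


U = {1, 2, 3, 4, 5, 6, 7, 8, 9, 10, 11}
A = {5, 6, 8, 9}, B = {3, 5, 8, 11}
A ∩ B = {5, 8}
(A ∩ B)' = U \ (A ∩ B) = {1, 2, 3, 4, 6, 7, 9, 10, 11}
Verification via A' ∪ B': A' = {1, 2, 3, 4, 7, 10, 11}, B' = {1, 2, 4, 6, 7, 9, 10}
A' ∪ B' = {1, 2, 3, 4, 6, 7, 9, 10, 11} ✓

{1, 2, 3, 4, 6, 7, 9, 10, 11}


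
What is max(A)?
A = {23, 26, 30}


Set A = {23, 26, 30}
Elements in ascending order: 23, 26, 30
The largest element is 30.

30


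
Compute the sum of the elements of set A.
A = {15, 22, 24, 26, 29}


Set A = {15, 22, 24, 26, 29}
Sum = 15 + 22 + 24 + 26 + 29 = 116

116


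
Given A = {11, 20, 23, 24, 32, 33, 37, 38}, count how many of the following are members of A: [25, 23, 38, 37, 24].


Set A = {11, 20, 23, 24, 32, 33, 37, 38}
Candidates: [25, 23, 38, 37, 24]
Check each candidate:
25 ∉ A, 23 ∈ A, 38 ∈ A, 37 ∈ A, 24 ∈ A
Count of candidates in A: 4

4


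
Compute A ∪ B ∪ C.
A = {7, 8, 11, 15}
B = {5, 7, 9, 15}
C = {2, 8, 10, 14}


Set A = {7, 8, 11, 15}
Set B = {5, 7, 9, 15}
Set C = {2, 8, 10, 14}
First, A ∪ B = {5, 7, 8, 9, 11, 15}
Then, (A ∪ B) ∪ C = {2, 5, 7, 8, 9, 10, 11, 14, 15}

{2, 5, 7, 8, 9, 10, 11, 14, 15}


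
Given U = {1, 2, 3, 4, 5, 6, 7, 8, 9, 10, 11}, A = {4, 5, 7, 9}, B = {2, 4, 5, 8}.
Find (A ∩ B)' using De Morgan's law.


U = {1, 2, 3, 4, 5, 6, 7, 8, 9, 10, 11}
A = {4, 5, 7, 9}, B = {2, 4, 5, 8}
A ∩ B = {4, 5}
(A ∩ B)' = U \ (A ∩ B) = {1, 2, 3, 6, 7, 8, 9, 10, 11}
Verification via A' ∪ B': A' = {1, 2, 3, 6, 8, 10, 11}, B' = {1, 3, 6, 7, 9, 10, 11}
A' ∪ B' = {1, 2, 3, 6, 7, 8, 9, 10, 11} ✓

{1, 2, 3, 6, 7, 8, 9, 10, 11}


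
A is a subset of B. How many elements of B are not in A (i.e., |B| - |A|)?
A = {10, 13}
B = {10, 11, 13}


Set A = {10, 13}, |A| = 2
Set B = {10, 11, 13}, |B| = 3
Since A ⊆ B: B \ A = {11}
|B| - |A| = 3 - 2 = 1

1


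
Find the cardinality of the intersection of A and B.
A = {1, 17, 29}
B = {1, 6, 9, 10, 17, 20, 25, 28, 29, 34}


Set A = {1, 17, 29}
Set B = {1, 6, 9, 10, 17, 20, 25, 28, 29, 34}
A ∩ B = {1, 17, 29}
|A ∩ B| = 3

3


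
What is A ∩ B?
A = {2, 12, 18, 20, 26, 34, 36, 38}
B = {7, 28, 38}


Set A = {2, 12, 18, 20, 26, 34, 36, 38}
Set B = {7, 28, 38}
A ∩ B includes only elements in both sets.
Check each element of A against B:
2 ✗, 12 ✗, 18 ✗, 20 ✗, 26 ✗, 34 ✗, 36 ✗, 38 ✓
A ∩ B = {38}

{38}


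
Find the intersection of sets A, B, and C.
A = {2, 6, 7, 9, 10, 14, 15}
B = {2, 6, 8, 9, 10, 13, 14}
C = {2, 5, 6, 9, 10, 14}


Set A = {2, 6, 7, 9, 10, 14, 15}
Set B = {2, 6, 8, 9, 10, 13, 14}
Set C = {2, 5, 6, 9, 10, 14}
First, A ∩ B = {2, 6, 9, 10, 14}
Then, (A ∩ B) ∩ C = {2, 6, 9, 10, 14}

{2, 6, 9, 10, 14}


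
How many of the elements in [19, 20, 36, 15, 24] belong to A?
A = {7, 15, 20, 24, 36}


Set A = {7, 15, 20, 24, 36}
Candidates: [19, 20, 36, 15, 24]
Check each candidate:
19 ∉ A, 20 ∈ A, 36 ∈ A, 15 ∈ A, 24 ∈ A
Count of candidates in A: 4

4


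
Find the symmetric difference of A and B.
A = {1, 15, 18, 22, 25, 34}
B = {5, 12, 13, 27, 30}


Set A = {1, 15, 18, 22, 25, 34}
Set B = {5, 12, 13, 27, 30}
A △ B = (A \ B) ∪ (B \ A)
Elements in A but not B: {1, 15, 18, 22, 25, 34}
Elements in B but not A: {5, 12, 13, 27, 30}
A △ B = {1, 5, 12, 13, 15, 18, 22, 25, 27, 30, 34}

{1, 5, 12, 13, 15, 18, 22, 25, 27, 30, 34}


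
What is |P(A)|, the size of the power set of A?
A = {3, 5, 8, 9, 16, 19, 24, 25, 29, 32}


Set A = {3, 5, 8, 9, 16, 19, 24, 25, 29, 32}
|A| = 10
The power set P(A) contains all subsets of A.
|P(A)| = 2^|A| = 2^10 = 1024

1024


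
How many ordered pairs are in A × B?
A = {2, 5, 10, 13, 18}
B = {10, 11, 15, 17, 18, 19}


Set A = {2, 5, 10, 13, 18} has 5 elements.
Set B = {10, 11, 15, 17, 18, 19} has 6 elements.
|A × B| = |A| × |B| = 5 × 6 = 30

30


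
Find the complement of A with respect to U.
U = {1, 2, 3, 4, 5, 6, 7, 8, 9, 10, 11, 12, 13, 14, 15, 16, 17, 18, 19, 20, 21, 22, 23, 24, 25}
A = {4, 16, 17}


Universal set U = {1, 2, 3, 4, 5, 6, 7, 8, 9, 10, 11, 12, 13, 14, 15, 16, 17, 18, 19, 20, 21, 22, 23, 24, 25}
Set A = {4, 16, 17}
A' = U \ A = elements in U but not in A
Checking each element of U:
1 (not in A, include), 2 (not in A, include), 3 (not in A, include), 4 (in A, exclude), 5 (not in A, include), 6 (not in A, include), 7 (not in A, include), 8 (not in A, include), 9 (not in A, include), 10 (not in A, include), 11 (not in A, include), 12 (not in A, include), 13 (not in A, include), 14 (not in A, include), 15 (not in A, include), 16 (in A, exclude), 17 (in A, exclude), 18 (not in A, include), 19 (not in A, include), 20 (not in A, include), 21 (not in A, include), 22 (not in A, include), 23 (not in A, include), 24 (not in A, include), 25 (not in A, include)
A' = {1, 2, 3, 5, 6, 7, 8, 9, 10, 11, 12, 13, 14, 15, 18, 19, 20, 21, 22, 23, 24, 25}

{1, 2, 3, 5, 6, 7, 8, 9, 10, 11, 12, 13, 14, 15, 18, 19, 20, 21, 22, 23, 24, 25}


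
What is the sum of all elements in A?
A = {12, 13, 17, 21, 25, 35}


Set A = {12, 13, 17, 21, 25, 35}
Sum = 12 + 13 + 17 + 21 + 25 + 35 = 123

123


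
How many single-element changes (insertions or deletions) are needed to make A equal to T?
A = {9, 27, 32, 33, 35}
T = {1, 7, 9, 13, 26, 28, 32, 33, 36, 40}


Set A = {9, 27, 32, 33, 35}
Set T = {1, 7, 9, 13, 26, 28, 32, 33, 36, 40}
Elements to remove from A (in A, not in T): {27, 35} → 2 removals
Elements to add to A (in T, not in A): {1, 7, 13, 26, 28, 36, 40} → 7 additions
Total edits = 2 + 7 = 9

9


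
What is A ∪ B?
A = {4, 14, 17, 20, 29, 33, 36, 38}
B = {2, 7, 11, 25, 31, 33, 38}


Set A = {4, 14, 17, 20, 29, 33, 36, 38}
Set B = {2, 7, 11, 25, 31, 33, 38}
A ∪ B includes all elements in either set.
Elements from A: {4, 14, 17, 20, 29, 33, 36, 38}
Elements from B not already included: {2, 7, 11, 25, 31}
A ∪ B = {2, 4, 7, 11, 14, 17, 20, 25, 29, 31, 33, 36, 38}

{2, 4, 7, 11, 14, 17, 20, 25, 29, 31, 33, 36, 38}


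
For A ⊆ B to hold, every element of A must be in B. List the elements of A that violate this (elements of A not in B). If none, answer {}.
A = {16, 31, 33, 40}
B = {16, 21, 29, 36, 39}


Set A = {16, 31, 33, 40}
Set B = {16, 21, 29, 36, 39}
Check each element of A against B:
16 ∈ B, 31 ∉ B (include), 33 ∉ B (include), 40 ∉ B (include)
Elements of A not in B: {31, 33, 40}

{31, 33, 40}


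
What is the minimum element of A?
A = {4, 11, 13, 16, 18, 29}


Set A = {4, 11, 13, 16, 18, 29}
Elements in ascending order: 4, 11, 13, 16, 18, 29
The smallest element is 4.

4


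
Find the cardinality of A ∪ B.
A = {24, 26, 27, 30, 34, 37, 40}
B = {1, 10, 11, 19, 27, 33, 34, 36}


Set A = {24, 26, 27, 30, 34, 37, 40}, |A| = 7
Set B = {1, 10, 11, 19, 27, 33, 34, 36}, |B| = 8
A ∩ B = {27, 34}, |A ∩ B| = 2
|A ∪ B| = |A| + |B| - |A ∩ B| = 7 + 8 - 2 = 13

13


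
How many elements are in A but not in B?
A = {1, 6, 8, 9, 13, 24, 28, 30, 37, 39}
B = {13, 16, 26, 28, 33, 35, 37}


Set A = {1, 6, 8, 9, 13, 24, 28, 30, 37, 39}
Set B = {13, 16, 26, 28, 33, 35, 37}
A \ B = {1, 6, 8, 9, 24, 30, 39}
|A \ B| = 7

7


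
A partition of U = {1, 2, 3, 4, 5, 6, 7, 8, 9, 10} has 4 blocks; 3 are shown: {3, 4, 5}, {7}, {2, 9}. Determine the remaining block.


U = {1, 2, 3, 4, 5, 6, 7, 8, 9, 10}
Shown blocks: {3, 4, 5}, {7}, {2, 9}
A partition's blocks are pairwise disjoint and cover U, so the missing block = U \ (union of shown blocks).
Union of shown blocks: {2, 3, 4, 5, 7, 9}
Missing block = U \ (union) = {1, 6, 8, 10}

{1, 6, 8, 10}


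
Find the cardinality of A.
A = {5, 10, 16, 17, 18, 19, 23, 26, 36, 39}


Set A = {5, 10, 16, 17, 18, 19, 23, 26, 36, 39}
Listing elements: 5, 10, 16, 17, 18, 19, 23, 26, 36, 39
Counting: 10 elements
|A| = 10

10


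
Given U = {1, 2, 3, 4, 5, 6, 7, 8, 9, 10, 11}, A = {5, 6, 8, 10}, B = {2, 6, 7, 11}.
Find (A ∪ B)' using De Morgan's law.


U = {1, 2, 3, 4, 5, 6, 7, 8, 9, 10, 11}
A = {5, 6, 8, 10}, B = {2, 6, 7, 11}
A ∪ B = {2, 5, 6, 7, 8, 10, 11}
(A ∪ B)' = U \ (A ∪ B) = {1, 3, 4, 9}
Verification via A' ∩ B': A' = {1, 2, 3, 4, 7, 9, 11}, B' = {1, 3, 4, 5, 8, 9, 10}
A' ∩ B' = {1, 3, 4, 9} ✓

{1, 3, 4, 9}


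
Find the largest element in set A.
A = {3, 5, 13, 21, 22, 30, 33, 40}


Set A = {3, 5, 13, 21, 22, 30, 33, 40}
Elements in ascending order: 3, 5, 13, 21, 22, 30, 33, 40
The largest element is 40.

40


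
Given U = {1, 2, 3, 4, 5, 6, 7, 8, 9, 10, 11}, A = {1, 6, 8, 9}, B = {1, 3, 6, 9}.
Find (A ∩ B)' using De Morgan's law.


U = {1, 2, 3, 4, 5, 6, 7, 8, 9, 10, 11}
A = {1, 6, 8, 9}, B = {1, 3, 6, 9}
A ∩ B = {1, 6, 9}
(A ∩ B)' = U \ (A ∩ B) = {2, 3, 4, 5, 7, 8, 10, 11}
Verification via A' ∪ B': A' = {2, 3, 4, 5, 7, 10, 11}, B' = {2, 4, 5, 7, 8, 10, 11}
A' ∪ B' = {2, 3, 4, 5, 7, 8, 10, 11} ✓

{2, 3, 4, 5, 7, 8, 10, 11}


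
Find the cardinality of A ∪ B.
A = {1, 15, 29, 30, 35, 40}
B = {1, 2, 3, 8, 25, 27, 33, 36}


Set A = {1, 15, 29, 30, 35, 40}, |A| = 6
Set B = {1, 2, 3, 8, 25, 27, 33, 36}, |B| = 8
A ∩ B = {1}, |A ∩ B| = 1
|A ∪ B| = |A| + |B| - |A ∩ B| = 6 + 8 - 1 = 13

13


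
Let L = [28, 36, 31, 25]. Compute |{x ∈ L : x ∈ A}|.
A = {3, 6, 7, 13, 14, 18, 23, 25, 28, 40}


Set A = {3, 6, 7, 13, 14, 18, 23, 25, 28, 40}
Candidates: [28, 36, 31, 25]
Check each candidate:
28 ∈ A, 36 ∉ A, 31 ∉ A, 25 ∈ A
Count of candidates in A: 2

2


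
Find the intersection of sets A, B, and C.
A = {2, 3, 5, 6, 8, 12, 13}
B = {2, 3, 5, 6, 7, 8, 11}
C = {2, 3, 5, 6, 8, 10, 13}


Set A = {2, 3, 5, 6, 8, 12, 13}
Set B = {2, 3, 5, 6, 7, 8, 11}
Set C = {2, 3, 5, 6, 8, 10, 13}
First, A ∩ B = {2, 3, 5, 6, 8}
Then, (A ∩ B) ∩ C = {2, 3, 5, 6, 8}

{2, 3, 5, 6, 8}


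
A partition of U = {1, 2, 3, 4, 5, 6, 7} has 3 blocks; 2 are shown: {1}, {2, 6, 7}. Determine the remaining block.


U = {1, 2, 3, 4, 5, 6, 7}
Shown blocks: {1}, {2, 6, 7}
A partition's blocks are pairwise disjoint and cover U, so the missing block = U \ (union of shown blocks).
Union of shown blocks: {1, 2, 6, 7}
Missing block = U \ (union) = {3, 4, 5}

{3, 4, 5}


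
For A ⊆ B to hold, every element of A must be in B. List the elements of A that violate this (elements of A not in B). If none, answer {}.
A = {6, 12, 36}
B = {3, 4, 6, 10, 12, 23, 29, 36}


Set A = {6, 12, 36}
Set B = {3, 4, 6, 10, 12, 23, 29, 36}
Check each element of A against B:
6 ∈ B, 12 ∈ B, 36 ∈ B
Elements of A not in B: {}

{}


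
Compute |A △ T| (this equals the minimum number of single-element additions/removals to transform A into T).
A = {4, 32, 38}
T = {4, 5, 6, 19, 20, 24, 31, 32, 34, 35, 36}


Set A = {4, 32, 38}
Set T = {4, 5, 6, 19, 20, 24, 31, 32, 34, 35, 36}
Elements to remove from A (in A, not in T): {38} → 1 removals
Elements to add to A (in T, not in A): {5, 6, 19, 20, 24, 31, 34, 35, 36} → 9 additions
Total edits = 1 + 9 = 10

10


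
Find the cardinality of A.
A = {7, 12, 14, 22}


Set A = {7, 12, 14, 22}
Listing elements: 7, 12, 14, 22
Counting: 4 elements
|A| = 4

4


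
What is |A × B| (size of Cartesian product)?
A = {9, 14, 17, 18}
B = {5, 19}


Set A = {9, 14, 17, 18} has 4 elements.
Set B = {5, 19} has 2 elements.
|A × B| = |A| × |B| = 4 × 2 = 8

8


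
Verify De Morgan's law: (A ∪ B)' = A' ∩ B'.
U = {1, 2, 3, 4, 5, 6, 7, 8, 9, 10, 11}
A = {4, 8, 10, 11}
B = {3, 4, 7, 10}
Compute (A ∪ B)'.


U = {1, 2, 3, 4, 5, 6, 7, 8, 9, 10, 11}
A = {4, 8, 10, 11}, B = {3, 4, 7, 10}
A ∪ B = {3, 4, 7, 8, 10, 11}
(A ∪ B)' = U \ (A ∪ B) = {1, 2, 5, 6, 9}
Verification via A' ∩ B': A' = {1, 2, 3, 5, 6, 7, 9}, B' = {1, 2, 5, 6, 8, 9, 11}
A' ∩ B' = {1, 2, 5, 6, 9} ✓

{1, 2, 5, 6, 9}


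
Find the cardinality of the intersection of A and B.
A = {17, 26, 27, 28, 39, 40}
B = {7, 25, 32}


Set A = {17, 26, 27, 28, 39, 40}
Set B = {7, 25, 32}
A ∩ B = {}
|A ∩ B| = 0

0


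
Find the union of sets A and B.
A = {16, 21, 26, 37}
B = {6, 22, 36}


Set A = {16, 21, 26, 37}
Set B = {6, 22, 36}
A ∪ B includes all elements in either set.
Elements from A: {16, 21, 26, 37}
Elements from B not already included: {6, 22, 36}
A ∪ B = {6, 16, 21, 22, 26, 36, 37}

{6, 16, 21, 22, 26, 36, 37}


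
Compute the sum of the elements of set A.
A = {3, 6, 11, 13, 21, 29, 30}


Set A = {3, 6, 11, 13, 21, 29, 30}
Sum = 3 + 6 + 11 + 13 + 21 + 29 + 30 = 113

113


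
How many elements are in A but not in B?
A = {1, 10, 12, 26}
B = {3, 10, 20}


Set A = {1, 10, 12, 26}
Set B = {3, 10, 20}
A \ B = {1, 12, 26}
|A \ B| = 3

3


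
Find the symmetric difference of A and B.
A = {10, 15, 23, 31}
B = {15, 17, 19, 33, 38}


Set A = {10, 15, 23, 31}
Set B = {15, 17, 19, 33, 38}
A △ B = (A \ B) ∪ (B \ A)
Elements in A but not B: {10, 23, 31}
Elements in B but not A: {17, 19, 33, 38}
A △ B = {10, 17, 19, 23, 31, 33, 38}

{10, 17, 19, 23, 31, 33, 38}


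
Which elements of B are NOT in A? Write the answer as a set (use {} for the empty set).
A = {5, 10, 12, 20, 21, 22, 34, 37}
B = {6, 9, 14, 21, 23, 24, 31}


Set A = {5, 10, 12, 20, 21, 22, 34, 37}
Set B = {6, 9, 14, 21, 23, 24, 31}
Check each element of B against A:
6 ∉ A (include), 9 ∉ A (include), 14 ∉ A (include), 21 ∈ A, 23 ∉ A (include), 24 ∉ A (include), 31 ∉ A (include)
Elements of B not in A: {6, 9, 14, 23, 24, 31}

{6, 9, 14, 23, 24, 31}


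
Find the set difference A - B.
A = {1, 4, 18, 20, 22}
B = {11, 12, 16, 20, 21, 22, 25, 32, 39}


Set A = {1, 4, 18, 20, 22}
Set B = {11, 12, 16, 20, 21, 22, 25, 32, 39}
A \ B includes elements in A that are not in B.
Check each element of A:
1 (not in B, keep), 4 (not in B, keep), 18 (not in B, keep), 20 (in B, remove), 22 (in B, remove)
A \ B = {1, 4, 18}

{1, 4, 18}


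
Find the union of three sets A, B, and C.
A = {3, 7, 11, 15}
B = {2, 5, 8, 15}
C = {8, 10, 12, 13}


Set A = {3, 7, 11, 15}
Set B = {2, 5, 8, 15}
Set C = {8, 10, 12, 13}
First, A ∪ B = {2, 3, 5, 7, 8, 11, 15}
Then, (A ∪ B) ∪ C = {2, 3, 5, 7, 8, 10, 11, 12, 13, 15}

{2, 3, 5, 7, 8, 10, 11, 12, 13, 15}


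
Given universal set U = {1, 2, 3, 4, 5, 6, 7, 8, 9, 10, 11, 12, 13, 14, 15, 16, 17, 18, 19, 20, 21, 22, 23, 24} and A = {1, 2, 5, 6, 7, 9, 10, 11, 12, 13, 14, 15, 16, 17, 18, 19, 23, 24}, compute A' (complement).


Universal set U = {1, 2, 3, 4, 5, 6, 7, 8, 9, 10, 11, 12, 13, 14, 15, 16, 17, 18, 19, 20, 21, 22, 23, 24}
Set A = {1, 2, 5, 6, 7, 9, 10, 11, 12, 13, 14, 15, 16, 17, 18, 19, 23, 24}
A' = U \ A = elements in U but not in A
Checking each element of U:
1 (in A, exclude), 2 (in A, exclude), 3 (not in A, include), 4 (not in A, include), 5 (in A, exclude), 6 (in A, exclude), 7 (in A, exclude), 8 (not in A, include), 9 (in A, exclude), 10 (in A, exclude), 11 (in A, exclude), 12 (in A, exclude), 13 (in A, exclude), 14 (in A, exclude), 15 (in A, exclude), 16 (in A, exclude), 17 (in A, exclude), 18 (in A, exclude), 19 (in A, exclude), 20 (not in A, include), 21 (not in A, include), 22 (not in A, include), 23 (in A, exclude), 24 (in A, exclude)
A' = {3, 4, 8, 20, 21, 22}

{3, 4, 8, 20, 21, 22}


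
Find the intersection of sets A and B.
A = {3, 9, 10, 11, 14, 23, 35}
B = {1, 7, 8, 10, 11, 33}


Set A = {3, 9, 10, 11, 14, 23, 35}
Set B = {1, 7, 8, 10, 11, 33}
A ∩ B includes only elements in both sets.
Check each element of A against B:
3 ✗, 9 ✗, 10 ✓, 11 ✓, 14 ✗, 23 ✗, 35 ✗
A ∩ B = {10, 11}

{10, 11}


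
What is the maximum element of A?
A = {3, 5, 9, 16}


Set A = {3, 5, 9, 16}
Elements in ascending order: 3, 5, 9, 16
The largest element is 16.

16


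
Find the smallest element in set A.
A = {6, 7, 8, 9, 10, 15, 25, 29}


Set A = {6, 7, 8, 9, 10, 15, 25, 29}
Elements in ascending order: 6, 7, 8, 9, 10, 15, 25, 29
The smallest element is 6.

6


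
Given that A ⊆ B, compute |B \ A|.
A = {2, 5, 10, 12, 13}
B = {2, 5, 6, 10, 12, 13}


Set A = {2, 5, 10, 12, 13}, |A| = 5
Set B = {2, 5, 6, 10, 12, 13}, |B| = 6
Since A ⊆ B: B \ A = {6}
|B| - |A| = 6 - 5 = 1

1


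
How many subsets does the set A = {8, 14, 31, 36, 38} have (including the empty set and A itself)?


Set A = {8, 14, 31, 36, 38}
|A| = 5
The power set P(A) contains all subsets of A.
|P(A)| = 2^|A| = 2^5 = 32

32


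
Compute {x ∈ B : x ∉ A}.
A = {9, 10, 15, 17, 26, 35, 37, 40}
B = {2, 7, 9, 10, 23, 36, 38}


Set A = {9, 10, 15, 17, 26, 35, 37, 40}
Set B = {2, 7, 9, 10, 23, 36, 38}
Check each element of B against A:
2 ∉ A (include), 7 ∉ A (include), 9 ∈ A, 10 ∈ A, 23 ∉ A (include), 36 ∉ A (include), 38 ∉ A (include)
Elements of B not in A: {2, 7, 23, 36, 38}

{2, 7, 23, 36, 38}


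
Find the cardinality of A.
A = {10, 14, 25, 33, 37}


Set A = {10, 14, 25, 33, 37}
Listing elements: 10, 14, 25, 33, 37
Counting: 5 elements
|A| = 5

5


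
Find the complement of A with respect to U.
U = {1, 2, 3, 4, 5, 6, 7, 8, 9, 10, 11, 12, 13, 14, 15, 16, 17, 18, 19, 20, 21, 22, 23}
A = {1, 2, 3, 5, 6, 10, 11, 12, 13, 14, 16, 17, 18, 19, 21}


Universal set U = {1, 2, 3, 4, 5, 6, 7, 8, 9, 10, 11, 12, 13, 14, 15, 16, 17, 18, 19, 20, 21, 22, 23}
Set A = {1, 2, 3, 5, 6, 10, 11, 12, 13, 14, 16, 17, 18, 19, 21}
A' = U \ A = elements in U but not in A
Checking each element of U:
1 (in A, exclude), 2 (in A, exclude), 3 (in A, exclude), 4 (not in A, include), 5 (in A, exclude), 6 (in A, exclude), 7 (not in A, include), 8 (not in A, include), 9 (not in A, include), 10 (in A, exclude), 11 (in A, exclude), 12 (in A, exclude), 13 (in A, exclude), 14 (in A, exclude), 15 (not in A, include), 16 (in A, exclude), 17 (in A, exclude), 18 (in A, exclude), 19 (in A, exclude), 20 (not in A, include), 21 (in A, exclude), 22 (not in A, include), 23 (not in A, include)
A' = {4, 7, 8, 9, 15, 20, 22, 23}

{4, 7, 8, 9, 15, 20, 22, 23}


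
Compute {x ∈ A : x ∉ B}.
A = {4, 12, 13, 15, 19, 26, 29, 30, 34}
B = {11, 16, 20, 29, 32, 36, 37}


Set A = {4, 12, 13, 15, 19, 26, 29, 30, 34}
Set B = {11, 16, 20, 29, 32, 36, 37}
Check each element of A against B:
4 ∉ B (include), 12 ∉ B (include), 13 ∉ B (include), 15 ∉ B (include), 19 ∉ B (include), 26 ∉ B (include), 29 ∈ B, 30 ∉ B (include), 34 ∉ B (include)
Elements of A not in B: {4, 12, 13, 15, 19, 26, 30, 34}

{4, 12, 13, 15, 19, 26, 30, 34}


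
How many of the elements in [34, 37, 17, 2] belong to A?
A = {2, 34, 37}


Set A = {2, 34, 37}
Candidates: [34, 37, 17, 2]
Check each candidate:
34 ∈ A, 37 ∈ A, 17 ∉ A, 2 ∈ A
Count of candidates in A: 3

3


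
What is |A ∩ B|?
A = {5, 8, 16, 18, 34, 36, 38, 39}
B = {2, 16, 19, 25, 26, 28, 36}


Set A = {5, 8, 16, 18, 34, 36, 38, 39}
Set B = {2, 16, 19, 25, 26, 28, 36}
A ∩ B = {16, 36}
|A ∩ B| = 2

2


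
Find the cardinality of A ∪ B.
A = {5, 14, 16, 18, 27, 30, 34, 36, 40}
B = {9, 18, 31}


Set A = {5, 14, 16, 18, 27, 30, 34, 36, 40}, |A| = 9
Set B = {9, 18, 31}, |B| = 3
A ∩ B = {18}, |A ∩ B| = 1
|A ∪ B| = |A| + |B| - |A ∩ B| = 9 + 3 - 1 = 11

11


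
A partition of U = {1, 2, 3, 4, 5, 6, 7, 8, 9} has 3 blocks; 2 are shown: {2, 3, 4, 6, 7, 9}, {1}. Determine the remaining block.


U = {1, 2, 3, 4, 5, 6, 7, 8, 9}
Shown blocks: {2, 3, 4, 6, 7, 9}, {1}
A partition's blocks are pairwise disjoint and cover U, so the missing block = U \ (union of shown blocks).
Union of shown blocks: {1, 2, 3, 4, 6, 7, 9}
Missing block = U \ (union) = {5, 8}

{5, 8}


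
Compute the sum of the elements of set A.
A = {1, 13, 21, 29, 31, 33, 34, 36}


Set A = {1, 13, 21, 29, 31, 33, 34, 36}
Sum = 1 + 13 + 21 + 29 + 31 + 33 + 34 + 36 = 198

198


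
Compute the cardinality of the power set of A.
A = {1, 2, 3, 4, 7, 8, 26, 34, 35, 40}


Set A = {1, 2, 3, 4, 7, 8, 26, 34, 35, 40}
|A| = 10
The power set P(A) contains all subsets of A.
|P(A)| = 2^|A| = 2^10 = 1024

1024


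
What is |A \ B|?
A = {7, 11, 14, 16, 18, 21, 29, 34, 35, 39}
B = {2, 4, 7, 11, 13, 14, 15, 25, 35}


Set A = {7, 11, 14, 16, 18, 21, 29, 34, 35, 39}
Set B = {2, 4, 7, 11, 13, 14, 15, 25, 35}
A \ B = {16, 18, 21, 29, 34, 39}
|A \ B| = 6

6


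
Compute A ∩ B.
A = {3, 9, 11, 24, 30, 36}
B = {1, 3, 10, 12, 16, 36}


Set A = {3, 9, 11, 24, 30, 36}
Set B = {1, 3, 10, 12, 16, 36}
A ∩ B includes only elements in both sets.
Check each element of A against B:
3 ✓, 9 ✗, 11 ✗, 24 ✗, 30 ✗, 36 ✓
A ∩ B = {3, 36}

{3, 36}


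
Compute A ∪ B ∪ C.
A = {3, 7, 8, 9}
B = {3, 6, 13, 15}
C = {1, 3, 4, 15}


Set A = {3, 7, 8, 9}
Set B = {3, 6, 13, 15}
Set C = {1, 3, 4, 15}
First, A ∪ B = {3, 6, 7, 8, 9, 13, 15}
Then, (A ∪ B) ∪ C = {1, 3, 4, 6, 7, 8, 9, 13, 15}

{1, 3, 4, 6, 7, 8, 9, 13, 15}


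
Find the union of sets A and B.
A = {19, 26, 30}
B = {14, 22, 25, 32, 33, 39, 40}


Set A = {19, 26, 30}
Set B = {14, 22, 25, 32, 33, 39, 40}
A ∪ B includes all elements in either set.
Elements from A: {19, 26, 30}
Elements from B not already included: {14, 22, 25, 32, 33, 39, 40}
A ∪ B = {14, 19, 22, 25, 26, 30, 32, 33, 39, 40}

{14, 19, 22, 25, 26, 30, 32, 33, 39, 40}


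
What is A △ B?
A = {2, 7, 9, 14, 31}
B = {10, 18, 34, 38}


Set A = {2, 7, 9, 14, 31}
Set B = {10, 18, 34, 38}
A △ B = (A \ B) ∪ (B \ A)
Elements in A but not B: {2, 7, 9, 14, 31}
Elements in B but not A: {10, 18, 34, 38}
A △ B = {2, 7, 9, 10, 14, 18, 31, 34, 38}

{2, 7, 9, 10, 14, 18, 31, 34, 38}


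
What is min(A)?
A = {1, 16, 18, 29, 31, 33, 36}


Set A = {1, 16, 18, 29, 31, 33, 36}
Elements in ascending order: 1, 16, 18, 29, 31, 33, 36
The smallest element is 1.

1


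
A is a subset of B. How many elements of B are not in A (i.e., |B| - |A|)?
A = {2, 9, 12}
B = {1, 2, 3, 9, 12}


Set A = {2, 9, 12}, |A| = 3
Set B = {1, 2, 3, 9, 12}, |B| = 5
Since A ⊆ B: B \ A = {1, 3}
|B| - |A| = 5 - 3 = 2

2


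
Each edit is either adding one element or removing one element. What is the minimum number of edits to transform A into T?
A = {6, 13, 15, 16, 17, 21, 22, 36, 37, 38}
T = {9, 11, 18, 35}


Set A = {6, 13, 15, 16, 17, 21, 22, 36, 37, 38}
Set T = {9, 11, 18, 35}
Elements to remove from A (in A, not in T): {6, 13, 15, 16, 17, 21, 22, 36, 37, 38} → 10 removals
Elements to add to A (in T, not in A): {9, 11, 18, 35} → 4 additions
Total edits = 10 + 4 = 14

14


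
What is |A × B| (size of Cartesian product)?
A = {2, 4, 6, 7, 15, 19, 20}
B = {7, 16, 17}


Set A = {2, 4, 6, 7, 15, 19, 20} has 7 elements.
Set B = {7, 16, 17} has 3 elements.
|A × B| = |A| × |B| = 7 × 3 = 21

21


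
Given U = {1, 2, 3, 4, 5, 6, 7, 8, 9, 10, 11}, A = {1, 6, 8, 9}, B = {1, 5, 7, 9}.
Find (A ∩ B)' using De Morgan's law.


U = {1, 2, 3, 4, 5, 6, 7, 8, 9, 10, 11}
A = {1, 6, 8, 9}, B = {1, 5, 7, 9}
A ∩ B = {1, 9}
(A ∩ B)' = U \ (A ∩ B) = {2, 3, 4, 5, 6, 7, 8, 10, 11}
Verification via A' ∪ B': A' = {2, 3, 4, 5, 7, 10, 11}, B' = {2, 3, 4, 6, 8, 10, 11}
A' ∪ B' = {2, 3, 4, 5, 6, 7, 8, 10, 11} ✓

{2, 3, 4, 5, 6, 7, 8, 10, 11}


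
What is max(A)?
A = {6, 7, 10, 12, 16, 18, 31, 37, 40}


Set A = {6, 7, 10, 12, 16, 18, 31, 37, 40}
Elements in ascending order: 6, 7, 10, 12, 16, 18, 31, 37, 40
The largest element is 40.

40


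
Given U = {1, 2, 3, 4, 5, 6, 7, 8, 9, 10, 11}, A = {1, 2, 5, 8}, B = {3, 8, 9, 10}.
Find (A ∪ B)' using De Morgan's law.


U = {1, 2, 3, 4, 5, 6, 7, 8, 9, 10, 11}
A = {1, 2, 5, 8}, B = {3, 8, 9, 10}
A ∪ B = {1, 2, 3, 5, 8, 9, 10}
(A ∪ B)' = U \ (A ∪ B) = {4, 6, 7, 11}
Verification via A' ∩ B': A' = {3, 4, 6, 7, 9, 10, 11}, B' = {1, 2, 4, 5, 6, 7, 11}
A' ∩ B' = {4, 6, 7, 11} ✓

{4, 6, 7, 11}


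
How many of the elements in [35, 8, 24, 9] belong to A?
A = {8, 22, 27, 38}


Set A = {8, 22, 27, 38}
Candidates: [35, 8, 24, 9]
Check each candidate:
35 ∉ A, 8 ∈ A, 24 ∉ A, 9 ∉ A
Count of candidates in A: 1

1


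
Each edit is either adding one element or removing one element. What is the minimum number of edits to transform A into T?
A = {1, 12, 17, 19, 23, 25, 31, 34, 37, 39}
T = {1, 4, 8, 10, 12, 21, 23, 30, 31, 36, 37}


Set A = {1, 12, 17, 19, 23, 25, 31, 34, 37, 39}
Set T = {1, 4, 8, 10, 12, 21, 23, 30, 31, 36, 37}
Elements to remove from A (in A, not in T): {17, 19, 25, 34, 39} → 5 removals
Elements to add to A (in T, not in A): {4, 8, 10, 21, 30, 36} → 6 additions
Total edits = 5 + 6 = 11

11


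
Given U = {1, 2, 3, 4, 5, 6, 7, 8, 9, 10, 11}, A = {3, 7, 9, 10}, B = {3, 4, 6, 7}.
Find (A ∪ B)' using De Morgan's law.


U = {1, 2, 3, 4, 5, 6, 7, 8, 9, 10, 11}
A = {3, 7, 9, 10}, B = {3, 4, 6, 7}
A ∪ B = {3, 4, 6, 7, 9, 10}
(A ∪ B)' = U \ (A ∪ B) = {1, 2, 5, 8, 11}
Verification via A' ∩ B': A' = {1, 2, 4, 5, 6, 8, 11}, B' = {1, 2, 5, 8, 9, 10, 11}
A' ∩ B' = {1, 2, 5, 8, 11} ✓

{1, 2, 5, 8, 11}


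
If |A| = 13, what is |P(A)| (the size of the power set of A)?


The set has 13 elements.
The power set contains all possible subsets.
|P(A)| = 2^|A| = 2^13 = 8192

8192


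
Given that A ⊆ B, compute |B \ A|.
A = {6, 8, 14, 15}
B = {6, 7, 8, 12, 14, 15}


Set A = {6, 8, 14, 15}, |A| = 4
Set B = {6, 7, 8, 12, 14, 15}, |B| = 6
Since A ⊆ B: B \ A = {7, 12}
|B| - |A| = 6 - 4 = 2

2


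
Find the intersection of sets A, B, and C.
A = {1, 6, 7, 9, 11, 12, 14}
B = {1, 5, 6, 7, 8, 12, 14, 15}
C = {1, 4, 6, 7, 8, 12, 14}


Set A = {1, 6, 7, 9, 11, 12, 14}
Set B = {1, 5, 6, 7, 8, 12, 14, 15}
Set C = {1, 4, 6, 7, 8, 12, 14}
First, A ∩ B = {1, 6, 7, 12, 14}
Then, (A ∩ B) ∩ C = {1, 6, 7, 12, 14}

{1, 6, 7, 12, 14}


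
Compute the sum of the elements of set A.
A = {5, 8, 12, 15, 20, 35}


Set A = {5, 8, 12, 15, 20, 35}
Sum = 5 + 8 + 12 + 15 + 20 + 35 = 95

95


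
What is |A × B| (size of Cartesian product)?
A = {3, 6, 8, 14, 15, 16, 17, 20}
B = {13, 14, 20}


Set A = {3, 6, 8, 14, 15, 16, 17, 20} has 8 elements.
Set B = {13, 14, 20} has 3 elements.
|A × B| = |A| × |B| = 8 × 3 = 24

24


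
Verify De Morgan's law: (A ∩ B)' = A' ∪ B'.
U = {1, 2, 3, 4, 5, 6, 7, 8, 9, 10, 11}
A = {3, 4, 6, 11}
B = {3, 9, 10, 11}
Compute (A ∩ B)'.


U = {1, 2, 3, 4, 5, 6, 7, 8, 9, 10, 11}
A = {3, 4, 6, 11}, B = {3, 9, 10, 11}
A ∩ B = {3, 11}
(A ∩ B)' = U \ (A ∩ B) = {1, 2, 4, 5, 6, 7, 8, 9, 10}
Verification via A' ∪ B': A' = {1, 2, 5, 7, 8, 9, 10}, B' = {1, 2, 4, 5, 6, 7, 8}
A' ∪ B' = {1, 2, 4, 5, 6, 7, 8, 9, 10} ✓

{1, 2, 4, 5, 6, 7, 8, 9, 10}


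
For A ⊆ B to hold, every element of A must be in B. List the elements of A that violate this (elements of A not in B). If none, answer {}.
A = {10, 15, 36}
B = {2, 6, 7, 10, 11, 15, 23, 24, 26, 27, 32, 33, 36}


Set A = {10, 15, 36}
Set B = {2, 6, 7, 10, 11, 15, 23, 24, 26, 27, 32, 33, 36}
Check each element of A against B:
10 ∈ B, 15 ∈ B, 36 ∈ B
Elements of A not in B: {}

{}


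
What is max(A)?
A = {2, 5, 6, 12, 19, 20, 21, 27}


Set A = {2, 5, 6, 12, 19, 20, 21, 27}
Elements in ascending order: 2, 5, 6, 12, 19, 20, 21, 27
The largest element is 27.

27


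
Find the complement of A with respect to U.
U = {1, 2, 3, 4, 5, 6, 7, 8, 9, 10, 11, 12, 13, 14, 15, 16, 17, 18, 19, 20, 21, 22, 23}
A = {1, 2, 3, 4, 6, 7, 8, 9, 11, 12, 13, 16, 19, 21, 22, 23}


Universal set U = {1, 2, 3, 4, 5, 6, 7, 8, 9, 10, 11, 12, 13, 14, 15, 16, 17, 18, 19, 20, 21, 22, 23}
Set A = {1, 2, 3, 4, 6, 7, 8, 9, 11, 12, 13, 16, 19, 21, 22, 23}
A' = U \ A = elements in U but not in A
Checking each element of U:
1 (in A, exclude), 2 (in A, exclude), 3 (in A, exclude), 4 (in A, exclude), 5 (not in A, include), 6 (in A, exclude), 7 (in A, exclude), 8 (in A, exclude), 9 (in A, exclude), 10 (not in A, include), 11 (in A, exclude), 12 (in A, exclude), 13 (in A, exclude), 14 (not in A, include), 15 (not in A, include), 16 (in A, exclude), 17 (not in A, include), 18 (not in A, include), 19 (in A, exclude), 20 (not in A, include), 21 (in A, exclude), 22 (in A, exclude), 23 (in A, exclude)
A' = {5, 10, 14, 15, 17, 18, 20}

{5, 10, 14, 15, 17, 18, 20}


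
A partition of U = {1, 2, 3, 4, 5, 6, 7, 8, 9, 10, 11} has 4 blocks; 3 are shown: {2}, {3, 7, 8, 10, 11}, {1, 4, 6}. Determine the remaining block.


U = {1, 2, 3, 4, 5, 6, 7, 8, 9, 10, 11}
Shown blocks: {2}, {3, 7, 8, 10, 11}, {1, 4, 6}
A partition's blocks are pairwise disjoint and cover U, so the missing block = U \ (union of shown blocks).
Union of shown blocks: {1, 2, 3, 4, 6, 7, 8, 10, 11}
Missing block = U \ (union) = {5, 9}

{5, 9}


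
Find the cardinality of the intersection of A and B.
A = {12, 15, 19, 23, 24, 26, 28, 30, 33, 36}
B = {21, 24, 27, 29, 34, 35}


Set A = {12, 15, 19, 23, 24, 26, 28, 30, 33, 36}
Set B = {21, 24, 27, 29, 34, 35}
A ∩ B = {24}
|A ∩ B| = 1

1


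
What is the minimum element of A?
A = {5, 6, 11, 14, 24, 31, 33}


Set A = {5, 6, 11, 14, 24, 31, 33}
Elements in ascending order: 5, 6, 11, 14, 24, 31, 33
The smallest element is 5.

5


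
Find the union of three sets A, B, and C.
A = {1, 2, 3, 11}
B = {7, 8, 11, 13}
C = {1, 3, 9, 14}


Set A = {1, 2, 3, 11}
Set B = {7, 8, 11, 13}
Set C = {1, 3, 9, 14}
First, A ∪ B = {1, 2, 3, 7, 8, 11, 13}
Then, (A ∪ B) ∪ C = {1, 2, 3, 7, 8, 9, 11, 13, 14}

{1, 2, 3, 7, 8, 9, 11, 13, 14}


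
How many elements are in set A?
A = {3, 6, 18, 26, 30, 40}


Set A = {3, 6, 18, 26, 30, 40}
Listing elements: 3, 6, 18, 26, 30, 40
Counting: 6 elements
|A| = 6

6


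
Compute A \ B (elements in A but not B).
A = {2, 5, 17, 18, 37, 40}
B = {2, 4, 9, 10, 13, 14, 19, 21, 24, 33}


Set A = {2, 5, 17, 18, 37, 40}
Set B = {2, 4, 9, 10, 13, 14, 19, 21, 24, 33}
A \ B includes elements in A that are not in B.
Check each element of A:
2 (in B, remove), 5 (not in B, keep), 17 (not in B, keep), 18 (not in B, keep), 37 (not in B, keep), 40 (not in B, keep)
A \ B = {5, 17, 18, 37, 40}

{5, 17, 18, 37, 40}


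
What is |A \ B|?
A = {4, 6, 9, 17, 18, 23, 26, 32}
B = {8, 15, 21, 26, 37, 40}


Set A = {4, 6, 9, 17, 18, 23, 26, 32}
Set B = {8, 15, 21, 26, 37, 40}
A \ B = {4, 6, 9, 17, 18, 23, 32}
|A \ B| = 7

7


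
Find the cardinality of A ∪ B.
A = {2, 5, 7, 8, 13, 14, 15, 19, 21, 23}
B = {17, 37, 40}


Set A = {2, 5, 7, 8, 13, 14, 15, 19, 21, 23}, |A| = 10
Set B = {17, 37, 40}, |B| = 3
A ∩ B = {}, |A ∩ B| = 0
|A ∪ B| = |A| + |B| - |A ∩ B| = 10 + 3 - 0 = 13

13


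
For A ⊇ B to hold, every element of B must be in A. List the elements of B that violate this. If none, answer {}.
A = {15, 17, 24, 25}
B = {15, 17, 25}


Set A = {15, 17, 24, 25}
Set B = {15, 17, 25}
Check each element of B against A:
15 ∈ A, 17 ∈ A, 25 ∈ A
Elements of B not in A: {}

{}


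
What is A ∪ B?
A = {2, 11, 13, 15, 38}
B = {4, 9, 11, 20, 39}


Set A = {2, 11, 13, 15, 38}
Set B = {4, 9, 11, 20, 39}
A ∪ B includes all elements in either set.
Elements from A: {2, 11, 13, 15, 38}
Elements from B not already included: {4, 9, 20, 39}
A ∪ B = {2, 4, 9, 11, 13, 15, 20, 38, 39}

{2, 4, 9, 11, 13, 15, 20, 38, 39}


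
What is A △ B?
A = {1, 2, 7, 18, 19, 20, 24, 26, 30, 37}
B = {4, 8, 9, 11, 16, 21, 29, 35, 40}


Set A = {1, 2, 7, 18, 19, 20, 24, 26, 30, 37}
Set B = {4, 8, 9, 11, 16, 21, 29, 35, 40}
A △ B = (A \ B) ∪ (B \ A)
Elements in A but not B: {1, 2, 7, 18, 19, 20, 24, 26, 30, 37}
Elements in B but not A: {4, 8, 9, 11, 16, 21, 29, 35, 40}
A △ B = {1, 2, 4, 7, 8, 9, 11, 16, 18, 19, 20, 21, 24, 26, 29, 30, 35, 37, 40}

{1, 2, 4, 7, 8, 9, 11, 16, 18, 19, 20, 21, 24, 26, 29, 30, 35, 37, 40}


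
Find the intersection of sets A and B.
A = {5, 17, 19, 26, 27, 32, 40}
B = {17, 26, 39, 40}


Set A = {5, 17, 19, 26, 27, 32, 40}
Set B = {17, 26, 39, 40}
A ∩ B includes only elements in both sets.
Check each element of A against B:
5 ✗, 17 ✓, 19 ✗, 26 ✓, 27 ✗, 32 ✗, 40 ✓
A ∩ B = {17, 26, 40}

{17, 26, 40}


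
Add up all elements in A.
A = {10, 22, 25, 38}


Set A = {10, 22, 25, 38}
Sum = 10 + 22 + 25 + 38 = 95

95


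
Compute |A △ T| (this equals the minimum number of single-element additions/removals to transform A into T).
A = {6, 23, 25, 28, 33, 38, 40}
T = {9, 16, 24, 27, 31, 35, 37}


Set A = {6, 23, 25, 28, 33, 38, 40}
Set T = {9, 16, 24, 27, 31, 35, 37}
Elements to remove from A (in A, not in T): {6, 23, 25, 28, 33, 38, 40} → 7 removals
Elements to add to A (in T, not in A): {9, 16, 24, 27, 31, 35, 37} → 7 additions
Total edits = 7 + 7 = 14

14


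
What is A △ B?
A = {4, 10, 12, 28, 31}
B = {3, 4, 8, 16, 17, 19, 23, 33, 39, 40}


Set A = {4, 10, 12, 28, 31}
Set B = {3, 4, 8, 16, 17, 19, 23, 33, 39, 40}
A △ B = (A \ B) ∪ (B \ A)
Elements in A but not B: {10, 12, 28, 31}
Elements in B but not A: {3, 8, 16, 17, 19, 23, 33, 39, 40}
A △ B = {3, 8, 10, 12, 16, 17, 19, 23, 28, 31, 33, 39, 40}

{3, 8, 10, 12, 16, 17, 19, 23, 28, 31, 33, 39, 40}


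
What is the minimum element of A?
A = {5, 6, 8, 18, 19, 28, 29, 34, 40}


Set A = {5, 6, 8, 18, 19, 28, 29, 34, 40}
Elements in ascending order: 5, 6, 8, 18, 19, 28, 29, 34, 40
The smallest element is 5.

5


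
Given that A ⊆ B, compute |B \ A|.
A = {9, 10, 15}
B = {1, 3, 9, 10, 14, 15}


Set A = {9, 10, 15}, |A| = 3
Set B = {1, 3, 9, 10, 14, 15}, |B| = 6
Since A ⊆ B: B \ A = {1, 3, 14}
|B| - |A| = 6 - 3 = 3

3


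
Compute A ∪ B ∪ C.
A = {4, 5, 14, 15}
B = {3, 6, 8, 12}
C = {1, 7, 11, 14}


Set A = {4, 5, 14, 15}
Set B = {3, 6, 8, 12}
Set C = {1, 7, 11, 14}
First, A ∪ B = {3, 4, 5, 6, 8, 12, 14, 15}
Then, (A ∪ B) ∪ C = {1, 3, 4, 5, 6, 7, 8, 11, 12, 14, 15}

{1, 3, 4, 5, 6, 7, 8, 11, 12, 14, 15}


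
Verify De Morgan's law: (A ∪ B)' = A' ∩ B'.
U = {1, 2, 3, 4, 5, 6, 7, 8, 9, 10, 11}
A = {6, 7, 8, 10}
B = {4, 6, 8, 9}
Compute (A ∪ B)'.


U = {1, 2, 3, 4, 5, 6, 7, 8, 9, 10, 11}
A = {6, 7, 8, 10}, B = {4, 6, 8, 9}
A ∪ B = {4, 6, 7, 8, 9, 10}
(A ∪ B)' = U \ (A ∪ B) = {1, 2, 3, 5, 11}
Verification via A' ∩ B': A' = {1, 2, 3, 4, 5, 9, 11}, B' = {1, 2, 3, 5, 7, 10, 11}
A' ∩ B' = {1, 2, 3, 5, 11} ✓

{1, 2, 3, 5, 11}


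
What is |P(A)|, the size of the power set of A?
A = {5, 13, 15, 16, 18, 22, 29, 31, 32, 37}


Set A = {5, 13, 15, 16, 18, 22, 29, 31, 32, 37}
|A| = 10
The power set P(A) contains all subsets of A.
|P(A)| = 2^|A| = 2^10 = 1024

1024


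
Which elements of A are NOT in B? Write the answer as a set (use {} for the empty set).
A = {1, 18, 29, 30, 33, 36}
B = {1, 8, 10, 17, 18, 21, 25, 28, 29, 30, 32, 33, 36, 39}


Set A = {1, 18, 29, 30, 33, 36}
Set B = {1, 8, 10, 17, 18, 21, 25, 28, 29, 30, 32, 33, 36, 39}
Check each element of A against B:
1 ∈ B, 18 ∈ B, 29 ∈ B, 30 ∈ B, 33 ∈ B, 36 ∈ B
Elements of A not in B: {}

{}


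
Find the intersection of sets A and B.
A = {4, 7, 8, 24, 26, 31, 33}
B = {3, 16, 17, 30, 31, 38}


Set A = {4, 7, 8, 24, 26, 31, 33}
Set B = {3, 16, 17, 30, 31, 38}
A ∩ B includes only elements in both sets.
Check each element of A against B:
4 ✗, 7 ✗, 8 ✗, 24 ✗, 26 ✗, 31 ✓, 33 ✗
A ∩ B = {31}

{31}
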